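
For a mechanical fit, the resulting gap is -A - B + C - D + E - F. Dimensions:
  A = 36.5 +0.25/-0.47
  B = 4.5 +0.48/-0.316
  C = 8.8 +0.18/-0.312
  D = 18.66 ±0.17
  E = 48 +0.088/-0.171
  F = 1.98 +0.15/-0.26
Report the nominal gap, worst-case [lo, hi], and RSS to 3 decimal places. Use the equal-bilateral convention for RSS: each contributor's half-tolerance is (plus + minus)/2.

nominal=-4.840 wc=[-6.373,-3.356] rss=0.660

Stack each dimension's contribution:
  -A: nom -36.500 → Σnom=-36.500; wc +0.470/-0.250 → slack +0.470/-0.250; half-tol=0.360, Σhalf²=0.129600
  -B: nom -4.500 → Σnom=-41.000; wc +0.316/-0.480 → slack +0.786/-0.730; half-tol=0.398, Σhalf²=0.288004
  +C: nom +8.800 → Σnom=-32.200; wc +0.180/-0.312 → slack +0.966/-1.042; half-tol=0.246, Σhalf²=0.348520
  -D: nom -18.660 → Σnom=-50.860; wc +0.170/-0.170 → slack +1.136/-1.212; half-tol=0.170, Σhalf²=0.377420
  +E: nom +48.000 → Σnom=-2.860; wc +0.088/-0.171 → slack +1.224/-1.383; half-tol=0.130, Σhalf²=0.394190
  -F: nom -1.980 → Σnom=-4.840; wc +0.260/-0.150 → slack +1.484/-1.533; half-tol=0.205, Σhalf²=0.436215
Nominal = -4.840. Worst-case = [-4.840 - 1.533, -4.840 + 1.484] = [-6.373, -3.356]. RSS = √0.436215 = 0.660.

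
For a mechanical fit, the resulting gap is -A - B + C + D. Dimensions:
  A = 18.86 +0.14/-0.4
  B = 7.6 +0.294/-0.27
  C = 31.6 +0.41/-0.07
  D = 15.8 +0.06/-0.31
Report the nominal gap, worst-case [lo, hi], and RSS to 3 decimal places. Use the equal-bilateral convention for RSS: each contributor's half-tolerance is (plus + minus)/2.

Stack each dimension's contribution:
  -A: nom -18.860 → Σnom=-18.860; wc +0.400/-0.140 → slack +0.400/-0.140; half-tol=0.270, Σhalf²=0.072900
  -B: nom -7.600 → Σnom=-26.460; wc +0.270/-0.294 → slack +0.670/-0.434; half-tol=0.282, Σhalf²=0.152424
  +C: nom +31.600 → Σnom=5.140; wc +0.410/-0.070 → slack +1.080/-0.504; half-tol=0.240, Σhalf²=0.210024
  +D: nom +15.800 → Σnom=20.940; wc +0.060/-0.310 → slack +1.140/-0.814; half-tol=0.185, Σhalf²=0.244249
Nominal = 20.940. Worst-case = [20.940 - 0.814, 20.940 + 1.140] = [20.126, 22.080]. RSS = √0.244249 = 0.494.

nominal=20.940 wc=[20.126,22.080] rss=0.494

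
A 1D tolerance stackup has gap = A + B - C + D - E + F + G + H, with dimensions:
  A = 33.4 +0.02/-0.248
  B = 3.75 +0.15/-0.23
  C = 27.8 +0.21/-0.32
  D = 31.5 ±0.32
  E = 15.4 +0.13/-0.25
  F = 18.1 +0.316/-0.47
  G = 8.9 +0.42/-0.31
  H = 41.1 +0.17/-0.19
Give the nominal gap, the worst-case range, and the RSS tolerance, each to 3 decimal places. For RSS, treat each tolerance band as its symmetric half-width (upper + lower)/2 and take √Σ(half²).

Stack each dimension's contribution:
  +A: nom +33.400 → Σnom=33.400; wc +0.020/-0.248 → slack +0.020/-0.248; half-tol=0.134, Σhalf²=0.017956
  +B: nom +3.750 → Σnom=37.150; wc +0.150/-0.230 → slack +0.170/-0.478; half-tol=0.190, Σhalf²=0.054056
  -C: nom -27.800 → Σnom=9.350; wc +0.320/-0.210 → slack +0.490/-0.688; half-tol=0.265, Σhalf²=0.124281
  +D: nom +31.500 → Σnom=40.850; wc +0.320/-0.320 → slack +0.810/-1.008; half-tol=0.320, Σhalf²=0.226681
  -E: nom -15.400 → Σnom=25.450; wc +0.250/-0.130 → slack +1.060/-1.138; half-tol=0.190, Σhalf²=0.262781
  +F: nom +18.100 → Σnom=43.550; wc +0.316/-0.470 → slack +1.376/-1.608; half-tol=0.393, Σhalf²=0.417230
  +G: nom +8.900 → Σnom=52.450; wc +0.420/-0.310 → slack +1.796/-1.918; half-tol=0.365, Σhalf²=0.550455
  +H: nom +41.100 → Σnom=93.550; wc +0.170/-0.190 → slack +1.966/-2.108; half-tol=0.180, Σhalf²=0.582855
Nominal = 93.550. Worst-case = [93.550 - 2.108, 93.550 + 1.966] = [91.442, 95.516]. RSS = √0.582855 = 0.763.

nominal=93.550 wc=[91.442,95.516] rss=0.763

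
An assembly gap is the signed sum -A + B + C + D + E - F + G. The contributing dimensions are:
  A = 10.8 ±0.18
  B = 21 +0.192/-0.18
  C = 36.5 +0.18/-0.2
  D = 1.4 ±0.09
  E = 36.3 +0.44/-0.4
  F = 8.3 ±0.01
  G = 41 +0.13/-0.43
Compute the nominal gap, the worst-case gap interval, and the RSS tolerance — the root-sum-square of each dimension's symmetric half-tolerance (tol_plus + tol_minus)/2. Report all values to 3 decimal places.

Stack each dimension's contribution:
  -A: nom -10.800 → Σnom=-10.800; wc +0.180/-0.180 → slack +0.180/-0.180; half-tol=0.180, Σhalf²=0.032400
  +B: nom +21.000 → Σnom=10.200; wc +0.192/-0.180 → slack +0.372/-0.360; half-tol=0.186, Σhalf²=0.066996
  +C: nom +36.500 → Σnom=46.700; wc +0.180/-0.200 → slack +0.552/-0.560; half-tol=0.190, Σhalf²=0.103096
  +D: nom +1.400 → Σnom=48.100; wc +0.090/-0.090 → slack +0.642/-0.650; half-tol=0.090, Σhalf²=0.111196
  +E: nom +36.300 → Σnom=84.400; wc +0.440/-0.400 → slack +1.082/-1.050; half-tol=0.420, Σhalf²=0.287596
  -F: nom -8.300 → Σnom=76.100; wc +0.010/-0.010 → slack +1.092/-1.060; half-tol=0.010, Σhalf²=0.287696
  +G: nom +41.000 → Σnom=117.100; wc +0.130/-0.430 → slack +1.222/-1.490; half-tol=0.280, Σhalf²=0.366096
Nominal = 117.100. Worst-case = [117.100 - 1.490, 117.100 + 1.222] = [115.610, 118.322]. RSS = √0.366096 = 0.605.

nominal=117.100 wc=[115.610,118.322] rss=0.605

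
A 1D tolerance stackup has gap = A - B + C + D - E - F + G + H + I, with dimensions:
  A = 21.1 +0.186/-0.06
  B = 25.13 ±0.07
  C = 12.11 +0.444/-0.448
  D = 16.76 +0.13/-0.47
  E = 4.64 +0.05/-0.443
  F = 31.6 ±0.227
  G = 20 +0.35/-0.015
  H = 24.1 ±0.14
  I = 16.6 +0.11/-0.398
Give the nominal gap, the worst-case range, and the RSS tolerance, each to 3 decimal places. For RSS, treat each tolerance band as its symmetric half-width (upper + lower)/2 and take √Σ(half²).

nominal=49.300 wc=[47.422,51.400] rss=0.734

Stack each dimension's contribution:
  +A: nom +21.100 → Σnom=21.100; wc +0.186/-0.060 → slack +0.186/-0.060; half-tol=0.123, Σhalf²=0.015129
  -B: nom -25.130 → Σnom=-4.030; wc +0.070/-0.070 → slack +0.256/-0.130; half-tol=0.070, Σhalf²=0.020029
  +C: nom +12.110 → Σnom=8.080; wc +0.444/-0.448 → slack +0.700/-0.578; half-tol=0.446, Σhalf²=0.218945
  +D: nom +16.760 → Σnom=24.840; wc +0.130/-0.470 → slack +0.830/-1.048; half-tol=0.300, Σhalf²=0.308945
  -E: nom -4.640 → Σnom=20.200; wc +0.443/-0.050 → slack +1.273/-1.098; half-tol=0.246, Σhalf²=0.369707
  -F: nom -31.600 → Σnom=-11.400; wc +0.227/-0.227 → slack +1.500/-1.325; half-tol=0.227, Σhalf²=0.421236
  +G: nom +20.000 → Σnom=8.600; wc +0.350/-0.015 → slack +1.850/-1.340; half-tol=0.182, Σhalf²=0.454543
  +H: nom +24.100 → Σnom=32.700; wc +0.140/-0.140 → slack +1.990/-1.480; half-tol=0.140, Σhalf²=0.474143
  +I: nom +16.600 → Σnom=49.300; wc +0.110/-0.398 → slack +2.100/-1.878; half-tol=0.254, Σhalf²=0.538659
Nominal = 49.300. Worst-case = [49.300 - 1.878, 49.300 + 2.100] = [47.422, 51.400]. RSS = √0.538659 = 0.734.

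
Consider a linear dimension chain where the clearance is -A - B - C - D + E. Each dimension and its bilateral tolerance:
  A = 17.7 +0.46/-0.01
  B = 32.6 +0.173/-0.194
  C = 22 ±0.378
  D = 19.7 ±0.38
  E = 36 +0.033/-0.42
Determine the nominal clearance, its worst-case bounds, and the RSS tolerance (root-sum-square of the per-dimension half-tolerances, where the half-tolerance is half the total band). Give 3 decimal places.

Stack each dimension's contribution:
  -A: nom -17.700 → Σnom=-17.700; wc +0.010/-0.460 → slack +0.010/-0.460; half-tol=0.235, Σhalf²=0.055225
  -B: nom -32.600 → Σnom=-50.300; wc +0.194/-0.173 → slack +0.204/-0.633; half-tol=0.183, Σhalf²=0.088897
  -C: nom -22.000 → Σnom=-72.300; wc +0.378/-0.378 → slack +0.582/-1.011; half-tol=0.378, Σhalf²=0.231781
  -D: nom -19.700 → Σnom=-92.000; wc +0.380/-0.380 → slack +0.962/-1.391; half-tol=0.380, Σhalf²=0.376181
  +E: nom +36.000 → Σnom=-56.000; wc +0.033/-0.420 → slack +0.995/-1.811; half-tol=0.226, Σhalf²=0.427484
Nominal = -56.000. Worst-case = [-56.000 - 1.811, -56.000 + 0.995] = [-57.811, -55.005]. RSS = √0.427484 = 0.654.

nominal=-56.000 wc=[-57.811,-55.005] rss=0.654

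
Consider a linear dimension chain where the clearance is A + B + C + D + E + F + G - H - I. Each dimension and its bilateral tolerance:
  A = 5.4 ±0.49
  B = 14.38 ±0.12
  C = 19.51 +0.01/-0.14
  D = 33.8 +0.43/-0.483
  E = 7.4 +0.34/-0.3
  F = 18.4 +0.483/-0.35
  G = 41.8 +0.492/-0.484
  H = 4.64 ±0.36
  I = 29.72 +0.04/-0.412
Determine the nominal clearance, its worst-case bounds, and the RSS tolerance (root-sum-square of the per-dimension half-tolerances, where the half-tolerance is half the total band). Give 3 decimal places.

nominal=106.330 wc=[103.563,109.467] rss=1.079

Stack each dimension's contribution:
  +A: nom +5.400 → Σnom=5.400; wc +0.490/-0.490 → slack +0.490/-0.490; half-tol=0.490, Σhalf²=0.240100
  +B: nom +14.380 → Σnom=19.780; wc +0.120/-0.120 → slack +0.610/-0.610; half-tol=0.120, Σhalf²=0.254500
  +C: nom +19.510 → Σnom=39.290; wc +0.010/-0.140 → slack +0.620/-0.750; half-tol=0.075, Σhalf²=0.260125
  +D: nom +33.800 → Σnom=73.090; wc +0.430/-0.483 → slack +1.050/-1.233; half-tol=0.457, Σhalf²=0.468517
  +E: nom +7.400 → Σnom=80.490; wc +0.340/-0.300 → slack +1.390/-1.533; half-tol=0.320, Σhalf²=0.570917
  +F: nom +18.400 → Σnom=98.890; wc +0.483/-0.350 → slack +1.873/-1.883; half-tol=0.416, Σhalf²=0.744390
  +G: nom +41.800 → Σnom=140.690; wc +0.492/-0.484 → slack +2.365/-2.367; half-tol=0.488, Σhalf²=0.982534
  -H: nom -4.640 → Σnom=136.050; wc +0.360/-0.360 → slack +2.725/-2.727; half-tol=0.360, Σhalf²=1.112134
  -I: nom -29.720 → Σnom=106.330; wc +0.412/-0.040 → slack +3.137/-2.767; half-tol=0.226, Σhalf²=1.163210
Nominal = 106.330. Worst-case = [106.330 - 2.767, 106.330 + 3.137] = [103.563, 109.467]. RSS = √1.163210 = 1.079.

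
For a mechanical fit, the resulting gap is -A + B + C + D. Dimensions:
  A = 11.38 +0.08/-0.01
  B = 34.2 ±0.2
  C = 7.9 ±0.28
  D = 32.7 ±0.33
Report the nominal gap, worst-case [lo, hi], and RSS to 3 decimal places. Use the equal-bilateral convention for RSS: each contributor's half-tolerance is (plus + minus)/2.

nominal=63.420 wc=[62.530,64.240] rss=0.479

Stack each dimension's contribution:
  -A: nom -11.380 → Σnom=-11.380; wc +0.010/-0.080 → slack +0.010/-0.080; half-tol=0.045, Σhalf²=0.002025
  +B: nom +34.200 → Σnom=22.820; wc +0.200/-0.200 → slack +0.210/-0.280; half-tol=0.200, Σhalf²=0.042025
  +C: nom +7.900 → Σnom=30.720; wc +0.280/-0.280 → slack +0.490/-0.560; half-tol=0.280, Σhalf²=0.120425
  +D: nom +32.700 → Σnom=63.420; wc +0.330/-0.330 → slack +0.820/-0.890; half-tol=0.330, Σhalf²=0.229325
Nominal = 63.420. Worst-case = [63.420 - 0.890, 63.420 + 0.820] = [62.530, 64.240]. RSS = √0.229325 = 0.479.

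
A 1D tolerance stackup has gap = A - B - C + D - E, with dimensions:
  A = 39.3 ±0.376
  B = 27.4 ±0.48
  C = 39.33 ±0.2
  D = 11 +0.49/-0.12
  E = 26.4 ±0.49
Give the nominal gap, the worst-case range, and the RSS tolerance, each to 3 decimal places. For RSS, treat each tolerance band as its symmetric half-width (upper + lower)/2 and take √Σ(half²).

nominal=-42.830 wc=[-44.496,-40.794] rss=0.863

Stack each dimension's contribution:
  +A: nom +39.300 → Σnom=39.300; wc +0.376/-0.376 → slack +0.376/-0.376; half-tol=0.376, Σhalf²=0.141376
  -B: nom -27.400 → Σnom=11.900; wc +0.480/-0.480 → slack +0.856/-0.856; half-tol=0.480, Σhalf²=0.371776
  -C: nom -39.330 → Σnom=-27.430; wc +0.200/-0.200 → slack +1.056/-1.056; half-tol=0.200, Σhalf²=0.411776
  +D: nom +11.000 → Σnom=-16.430; wc +0.490/-0.120 → slack +1.546/-1.176; half-tol=0.305, Σhalf²=0.504801
  -E: nom -26.400 → Σnom=-42.830; wc +0.490/-0.490 → slack +2.036/-1.666; half-tol=0.490, Σhalf²=0.744901
Nominal = -42.830. Worst-case = [-42.830 - 1.666, -42.830 + 2.036] = [-44.496, -40.794]. RSS = √0.744901 = 0.863.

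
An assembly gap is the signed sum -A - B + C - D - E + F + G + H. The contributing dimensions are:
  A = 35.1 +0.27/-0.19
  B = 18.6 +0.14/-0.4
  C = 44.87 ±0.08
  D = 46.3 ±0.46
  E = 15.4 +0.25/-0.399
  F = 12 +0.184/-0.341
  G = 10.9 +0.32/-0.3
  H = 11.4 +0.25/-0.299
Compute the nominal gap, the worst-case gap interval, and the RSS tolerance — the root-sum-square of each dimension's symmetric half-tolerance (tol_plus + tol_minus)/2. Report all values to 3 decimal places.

nominal=-36.230 wc=[-38.370,-33.947] rss=0.830

Stack each dimension's contribution:
  -A: nom -35.100 → Σnom=-35.100; wc +0.190/-0.270 → slack +0.190/-0.270; half-tol=0.230, Σhalf²=0.052900
  -B: nom -18.600 → Σnom=-53.700; wc +0.400/-0.140 → slack +0.590/-0.410; half-tol=0.270, Σhalf²=0.125800
  +C: nom +44.870 → Σnom=-8.830; wc +0.080/-0.080 → slack +0.670/-0.490; half-tol=0.080, Σhalf²=0.132200
  -D: nom -46.300 → Σnom=-55.130; wc +0.460/-0.460 → slack +1.130/-0.950; half-tol=0.460, Σhalf²=0.343800
  -E: nom -15.400 → Σnom=-70.530; wc +0.399/-0.250 → slack +1.529/-1.200; half-tol=0.325, Σhalf²=0.449100
  +F: nom +12.000 → Σnom=-58.530; wc +0.184/-0.341 → slack +1.713/-1.541; half-tol=0.263, Σhalf²=0.518007
  +G: nom +10.900 → Σnom=-47.630; wc +0.320/-0.300 → slack +2.033/-1.841; half-tol=0.310, Σhalf²=0.614106
  +H: nom +11.400 → Σnom=-36.230; wc +0.250/-0.299 → slack +2.283/-2.140; half-tol=0.274, Σhalf²=0.689457
Nominal = -36.230. Worst-case = [-36.230 - 2.140, -36.230 + 2.283] = [-38.370, -33.947]. RSS = √0.689457 = 0.830.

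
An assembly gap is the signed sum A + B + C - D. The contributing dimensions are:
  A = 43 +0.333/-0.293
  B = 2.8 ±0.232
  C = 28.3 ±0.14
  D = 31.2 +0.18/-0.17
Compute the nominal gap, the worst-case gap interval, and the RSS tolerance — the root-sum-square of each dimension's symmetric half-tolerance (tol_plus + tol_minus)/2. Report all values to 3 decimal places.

nominal=42.900 wc=[42.055,43.775] rss=0.449

Stack each dimension's contribution:
  +A: nom +43.000 → Σnom=43.000; wc +0.333/-0.293 → slack +0.333/-0.293; half-tol=0.313, Σhalf²=0.097969
  +B: nom +2.800 → Σnom=45.800; wc +0.232/-0.232 → slack +0.565/-0.525; half-tol=0.232, Σhalf²=0.151793
  +C: nom +28.300 → Σnom=74.100; wc +0.140/-0.140 → slack +0.705/-0.665; half-tol=0.140, Σhalf²=0.171393
  -D: nom -31.200 → Σnom=42.900; wc +0.170/-0.180 → slack +0.875/-0.845; half-tol=0.175, Σhalf²=0.202018
Nominal = 42.900. Worst-case = [42.900 - 0.845, 42.900 + 0.875] = [42.055, 43.775]. RSS = √0.202018 = 0.449.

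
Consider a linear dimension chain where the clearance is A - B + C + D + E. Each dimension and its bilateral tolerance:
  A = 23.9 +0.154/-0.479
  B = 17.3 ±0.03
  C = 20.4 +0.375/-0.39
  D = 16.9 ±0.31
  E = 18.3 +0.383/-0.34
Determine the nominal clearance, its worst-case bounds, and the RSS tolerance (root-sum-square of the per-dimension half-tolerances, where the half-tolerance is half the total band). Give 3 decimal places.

Stack each dimension's contribution:
  +A: nom +23.900 → Σnom=23.900; wc +0.154/-0.479 → slack +0.154/-0.479; half-tol=0.317, Σhalf²=0.100172
  -B: nom -17.300 → Σnom=6.600; wc +0.030/-0.030 → slack +0.184/-0.509; half-tol=0.030, Σhalf²=0.101072
  +C: nom +20.400 → Σnom=27.000; wc +0.375/-0.390 → slack +0.559/-0.899; half-tol=0.383, Σhalf²=0.247379
  +D: nom +16.900 → Σnom=43.900; wc +0.310/-0.310 → slack +0.869/-1.209; half-tol=0.310, Σhalf²=0.343479
  +E: nom +18.300 → Σnom=62.200; wc +0.383/-0.340 → slack +1.252/-1.549; half-tol=0.362, Σhalf²=0.474161
Nominal = 62.200. Worst-case = [62.200 - 1.549, 62.200 + 1.252] = [60.651, 63.452]. RSS = √0.474161 = 0.689.

nominal=62.200 wc=[60.651,63.452] rss=0.689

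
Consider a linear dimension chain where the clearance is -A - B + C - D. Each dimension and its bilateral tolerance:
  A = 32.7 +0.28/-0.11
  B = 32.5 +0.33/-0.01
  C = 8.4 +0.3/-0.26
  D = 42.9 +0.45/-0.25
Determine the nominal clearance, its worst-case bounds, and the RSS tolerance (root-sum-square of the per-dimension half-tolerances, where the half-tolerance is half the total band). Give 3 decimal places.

Stack each dimension's contribution:
  -A: nom -32.700 → Σnom=-32.700; wc +0.110/-0.280 → slack +0.110/-0.280; half-tol=0.195, Σhalf²=0.038025
  -B: nom -32.500 → Σnom=-65.200; wc +0.010/-0.330 → slack +0.120/-0.610; half-tol=0.170, Σhalf²=0.066925
  +C: nom +8.400 → Σnom=-56.800; wc +0.300/-0.260 → slack +0.420/-0.870; half-tol=0.280, Σhalf²=0.145325
  -D: nom -42.900 → Σnom=-99.700; wc +0.250/-0.450 → slack +0.670/-1.320; half-tol=0.350, Σhalf²=0.267825
Nominal = -99.700. Worst-case = [-99.700 - 1.320, -99.700 + 0.670] = [-101.020, -99.030]. RSS = √0.267825 = 0.518.

nominal=-99.700 wc=[-101.020,-99.030] rss=0.518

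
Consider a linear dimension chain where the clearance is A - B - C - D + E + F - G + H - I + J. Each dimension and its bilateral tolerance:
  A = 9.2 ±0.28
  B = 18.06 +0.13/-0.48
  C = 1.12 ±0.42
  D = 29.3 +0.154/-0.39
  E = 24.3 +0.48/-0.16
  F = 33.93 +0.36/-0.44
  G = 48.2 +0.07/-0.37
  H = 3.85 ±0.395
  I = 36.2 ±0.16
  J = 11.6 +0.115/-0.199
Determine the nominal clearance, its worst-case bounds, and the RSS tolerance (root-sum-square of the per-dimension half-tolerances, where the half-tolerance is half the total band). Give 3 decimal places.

nominal=-50.000 wc=[-52.408,-46.550] rss=0.969

Stack each dimension's contribution:
  +A: nom +9.200 → Σnom=9.200; wc +0.280/-0.280 → slack +0.280/-0.280; half-tol=0.280, Σhalf²=0.078400
  -B: nom -18.060 → Σnom=-8.860; wc +0.480/-0.130 → slack +0.760/-0.410; half-tol=0.305, Σhalf²=0.171425
  -C: nom -1.120 → Σnom=-9.980; wc +0.420/-0.420 → slack +1.180/-0.830; half-tol=0.420, Σhalf²=0.347825
  -D: nom -29.300 → Σnom=-39.280; wc +0.390/-0.154 → slack +1.570/-0.984; half-tol=0.272, Σhalf²=0.421809
  +E: nom +24.300 → Σnom=-14.980; wc +0.480/-0.160 → slack +2.050/-1.144; half-tol=0.320, Σhalf²=0.524209
  +F: nom +33.930 → Σnom=18.950; wc +0.360/-0.440 → slack +2.410/-1.584; half-tol=0.400, Σhalf²=0.684209
  -G: nom -48.200 → Σnom=-29.250; wc +0.370/-0.070 → slack +2.780/-1.654; half-tol=0.220, Σhalf²=0.732609
  +H: nom +3.850 → Σnom=-25.400; wc +0.395/-0.395 → slack +3.175/-2.049; half-tol=0.395, Σhalf²=0.888634
  -I: nom -36.200 → Σnom=-61.600; wc +0.160/-0.160 → slack +3.335/-2.209; half-tol=0.160, Σhalf²=0.914234
  +J: nom +11.600 → Σnom=-50.000; wc +0.115/-0.199 → slack +3.450/-2.408; half-tol=0.157, Σhalf²=0.938883
Nominal = -50.000. Worst-case = [-50.000 - 2.408, -50.000 + 3.450] = [-52.408, -46.550]. RSS = √0.938883 = 0.969.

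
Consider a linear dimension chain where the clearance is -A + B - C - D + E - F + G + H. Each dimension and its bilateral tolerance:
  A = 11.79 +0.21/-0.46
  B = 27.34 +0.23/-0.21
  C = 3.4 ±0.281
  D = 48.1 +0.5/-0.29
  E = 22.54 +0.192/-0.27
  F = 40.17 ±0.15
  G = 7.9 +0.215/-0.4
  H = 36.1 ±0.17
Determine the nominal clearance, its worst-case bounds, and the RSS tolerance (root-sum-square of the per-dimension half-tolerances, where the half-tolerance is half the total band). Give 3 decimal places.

Stack each dimension's contribution:
  -A: nom -11.790 → Σnom=-11.790; wc +0.460/-0.210 → slack +0.460/-0.210; half-tol=0.335, Σhalf²=0.112225
  +B: nom +27.340 → Σnom=15.550; wc +0.230/-0.210 → slack +0.690/-0.420; half-tol=0.220, Σhalf²=0.160625
  -C: nom -3.400 → Σnom=12.150; wc +0.281/-0.281 → slack +0.971/-0.701; half-tol=0.281, Σhalf²=0.239586
  -D: nom -48.100 → Σnom=-35.950; wc +0.290/-0.500 → slack +1.261/-1.201; half-tol=0.395, Σhalf²=0.395611
  +E: nom +22.540 → Σnom=-13.410; wc +0.192/-0.270 → slack +1.453/-1.471; half-tol=0.231, Σhalf²=0.448972
  -F: nom -40.170 → Σnom=-53.580; wc +0.150/-0.150 → slack +1.603/-1.621; half-tol=0.150, Σhalf²=0.471472
  +G: nom +7.900 → Σnom=-45.680; wc +0.215/-0.400 → slack +1.818/-2.021; half-tol=0.307, Σhalf²=0.566028
  +H: nom +36.100 → Σnom=-9.580; wc +0.170/-0.170 → slack +1.988/-2.191; half-tol=0.170, Σhalf²=0.594928
Nominal = -9.580. Worst-case = [-9.580 - 2.191, -9.580 + 1.988] = [-11.771, -7.592]. RSS = √0.594928 = 0.771.

nominal=-9.580 wc=[-11.771,-7.592] rss=0.771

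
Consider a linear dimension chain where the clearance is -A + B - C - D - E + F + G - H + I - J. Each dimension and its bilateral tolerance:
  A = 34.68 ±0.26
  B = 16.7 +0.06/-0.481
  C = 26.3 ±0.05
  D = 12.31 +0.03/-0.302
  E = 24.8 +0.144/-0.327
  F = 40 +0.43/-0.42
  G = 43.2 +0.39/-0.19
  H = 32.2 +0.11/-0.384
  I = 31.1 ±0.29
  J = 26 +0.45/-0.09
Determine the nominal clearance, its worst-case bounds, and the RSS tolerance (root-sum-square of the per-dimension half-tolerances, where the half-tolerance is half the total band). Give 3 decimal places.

Stack each dimension's contribution:
  -A: nom -34.680 → Σnom=-34.680; wc +0.260/-0.260 → slack +0.260/-0.260; half-tol=0.260, Σhalf²=0.067600
  +B: nom +16.700 → Σnom=-17.980; wc +0.060/-0.481 → slack +0.320/-0.741; half-tol=0.270, Σhalf²=0.140770
  -C: nom -26.300 → Σnom=-44.280; wc +0.050/-0.050 → slack +0.370/-0.791; half-tol=0.050, Σhalf²=0.143270
  -D: nom -12.310 → Σnom=-56.590; wc +0.302/-0.030 → slack +0.672/-0.821; half-tol=0.166, Σhalf²=0.170826
  -E: nom -24.800 → Σnom=-81.390; wc +0.327/-0.144 → slack +0.999/-0.965; half-tol=0.235, Σhalf²=0.226286
  +F: nom +40.000 → Σnom=-41.390; wc +0.430/-0.420 → slack +1.429/-1.385; half-tol=0.425, Σhalf²=0.406911
  +G: nom +43.200 → Σnom=1.810; wc +0.390/-0.190 → slack +1.819/-1.575; half-tol=0.290, Σhalf²=0.491011
  -H: nom -32.200 → Σnom=-30.390; wc +0.384/-0.110 → slack +2.203/-1.685; half-tol=0.247, Σhalf²=0.552021
  +I: nom +31.100 → Σnom=0.710; wc +0.290/-0.290 → slack +2.493/-1.975; half-tol=0.290, Σhalf²=0.636120
  -J: nom -26.000 → Σnom=-25.290; wc +0.090/-0.450 → slack +2.583/-2.425; half-tol=0.270, Σhalf²=0.709020
Nominal = -25.290. Worst-case = [-25.290 - 2.425, -25.290 + 2.583] = [-27.715, -22.707]. RSS = √0.709020 = 0.842.

nominal=-25.290 wc=[-27.715,-22.707] rss=0.842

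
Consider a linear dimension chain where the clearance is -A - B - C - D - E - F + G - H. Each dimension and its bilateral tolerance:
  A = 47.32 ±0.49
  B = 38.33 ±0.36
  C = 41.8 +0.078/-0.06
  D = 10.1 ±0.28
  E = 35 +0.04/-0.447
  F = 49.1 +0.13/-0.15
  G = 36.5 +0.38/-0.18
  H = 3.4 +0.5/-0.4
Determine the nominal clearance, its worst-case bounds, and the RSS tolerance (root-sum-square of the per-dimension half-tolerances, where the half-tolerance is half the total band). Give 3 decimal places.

Stack each dimension's contribution:
  -A: nom -47.320 → Σnom=-47.320; wc +0.490/-0.490 → slack +0.490/-0.490; half-tol=0.490, Σhalf²=0.240100
  -B: nom -38.330 → Σnom=-85.650; wc +0.360/-0.360 → slack +0.850/-0.850; half-tol=0.360, Σhalf²=0.369700
  -C: nom -41.800 → Σnom=-127.450; wc +0.060/-0.078 → slack +0.910/-0.928; half-tol=0.069, Σhalf²=0.374461
  -D: nom -10.100 → Σnom=-137.550; wc +0.280/-0.280 → slack +1.190/-1.208; half-tol=0.280, Σhalf²=0.452861
  -E: nom -35.000 → Σnom=-172.550; wc +0.447/-0.040 → slack +1.637/-1.248; half-tol=0.243, Σhalf²=0.512153
  -F: nom -49.100 → Σnom=-221.650; wc +0.150/-0.130 → slack +1.787/-1.378; half-tol=0.140, Σhalf²=0.531753
  +G: nom +36.500 → Σnom=-185.150; wc +0.380/-0.180 → slack +2.167/-1.558; half-tol=0.280, Σhalf²=0.610153
  -H: nom -3.400 → Σnom=-188.550; wc +0.400/-0.500 → slack +2.567/-2.058; half-tol=0.450, Σhalf²=0.812653
Nominal = -188.550. Worst-case = [-188.550 - 2.058, -188.550 + 2.567] = [-190.608, -185.983]. RSS = √0.812653 = 0.901.

nominal=-188.550 wc=[-190.608,-185.983] rss=0.901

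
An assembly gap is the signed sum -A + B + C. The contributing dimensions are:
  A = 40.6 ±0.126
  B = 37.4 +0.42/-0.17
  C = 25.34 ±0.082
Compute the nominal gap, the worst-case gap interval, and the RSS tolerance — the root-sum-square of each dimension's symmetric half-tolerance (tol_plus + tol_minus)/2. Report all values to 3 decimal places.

nominal=22.140 wc=[21.762,22.768] rss=0.331

Stack each dimension's contribution:
  -A: nom -40.600 → Σnom=-40.600; wc +0.126/-0.126 → slack +0.126/-0.126; half-tol=0.126, Σhalf²=0.015876
  +B: nom +37.400 → Σnom=-3.200; wc +0.420/-0.170 → slack +0.546/-0.296; half-tol=0.295, Σhalf²=0.102901
  +C: nom +25.340 → Σnom=22.140; wc +0.082/-0.082 → slack +0.628/-0.378; half-tol=0.082, Σhalf²=0.109625
Nominal = 22.140. Worst-case = [22.140 - 0.378, 22.140 + 0.628] = [21.762, 22.768]. RSS = √0.109625 = 0.331.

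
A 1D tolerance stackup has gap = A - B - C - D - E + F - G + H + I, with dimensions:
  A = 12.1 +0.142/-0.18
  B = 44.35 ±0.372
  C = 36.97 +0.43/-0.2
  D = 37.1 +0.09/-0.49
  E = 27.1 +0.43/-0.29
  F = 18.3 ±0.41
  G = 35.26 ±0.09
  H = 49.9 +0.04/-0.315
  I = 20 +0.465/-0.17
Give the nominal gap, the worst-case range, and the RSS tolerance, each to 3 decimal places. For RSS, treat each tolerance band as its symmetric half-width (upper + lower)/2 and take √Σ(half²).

nominal=-80.480 wc=[-82.967,-77.981] rss=0.886

Stack each dimension's contribution:
  +A: nom +12.100 → Σnom=12.100; wc +0.142/-0.180 → slack +0.142/-0.180; half-tol=0.161, Σhalf²=0.025921
  -B: nom -44.350 → Σnom=-32.250; wc +0.372/-0.372 → slack +0.514/-0.552; half-tol=0.372, Σhalf²=0.164305
  -C: nom -36.970 → Σnom=-69.220; wc +0.200/-0.430 → slack +0.714/-0.982; half-tol=0.315, Σhalf²=0.263530
  -D: nom -37.100 → Σnom=-106.320; wc +0.490/-0.090 → slack +1.204/-1.072; half-tol=0.290, Σhalf²=0.347630
  -E: nom -27.100 → Σnom=-133.420; wc +0.290/-0.430 → slack +1.494/-1.502; half-tol=0.360, Σhalf²=0.477230
  +F: nom +18.300 → Σnom=-115.120; wc +0.410/-0.410 → slack +1.904/-1.912; half-tol=0.410, Σhalf²=0.645330
  -G: nom -35.260 → Σnom=-150.380; wc +0.090/-0.090 → slack +1.994/-2.002; half-tol=0.090, Σhalf²=0.653430
  +H: nom +49.900 → Σnom=-100.480; wc +0.040/-0.315 → slack +2.034/-2.317; half-tol=0.177, Σhalf²=0.684936
  +I: nom +20.000 → Σnom=-80.480; wc +0.465/-0.170 → slack +2.499/-2.487; half-tol=0.318, Σhalf²=0.785742
Nominal = -80.480. Worst-case = [-80.480 - 2.487, -80.480 + 2.499] = [-82.967, -77.981]. RSS = √0.785742 = 0.886.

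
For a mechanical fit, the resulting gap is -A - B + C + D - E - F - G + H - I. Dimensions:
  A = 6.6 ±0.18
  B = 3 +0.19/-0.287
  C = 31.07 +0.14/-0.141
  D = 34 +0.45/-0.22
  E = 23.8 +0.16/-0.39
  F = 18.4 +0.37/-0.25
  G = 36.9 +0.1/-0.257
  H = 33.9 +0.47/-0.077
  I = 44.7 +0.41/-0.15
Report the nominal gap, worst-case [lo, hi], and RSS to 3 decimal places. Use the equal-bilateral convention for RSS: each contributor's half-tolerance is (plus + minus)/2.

Stack each dimension's contribution:
  -A: nom -6.600 → Σnom=-6.600; wc +0.180/-0.180 → slack +0.180/-0.180; half-tol=0.180, Σhalf²=0.032400
  -B: nom -3.000 → Σnom=-9.600; wc +0.287/-0.190 → slack +0.467/-0.370; half-tol=0.238, Σhalf²=0.089282
  +C: nom +31.070 → Σnom=21.470; wc +0.140/-0.141 → slack +0.607/-0.511; half-tol=0.141, Σhalf²=0.109022
  +D: nom +34.000 → Σnom=55.470; wc +0.450/-0.220 → slack +1.057/-0.731; half-tol=0.335, Σhalf²=0.221248
  -E: nom -23.800 → Σnom=31.670; wc +0.390/-0.160 → slack +1.447/-0.891; half-tol=0.275, Σhalf²=0.296873
  -F: nom -18.400 → Σnom=13.270; wc +0.250/-0.370 → slack +1.697/-1.261; half-tol=0.310, Σhalf²=0.392973
  -G: nom -36.900 → Σnom=-23.630; wc +0.257/-0.100 → slack +1.954/-1.361; half-tol=0.178, Σhalf²=0.424835
  +H: nom +33.900 → Σnom=10.270; wc +0.470/-0.077 → slack +2.424/-1.438; half-tol=0.273, Σhalf²=0.499637
  -I: nom -44.700 → Σnom=-34.430; wc +0.150/-0.410 → slack +2.574/-1.848; half-tol=0.280, Σhalf²=0.578037
Nominal = -34.430. Worst-case = [-34.430 - 1.848, -34.430 + 2.574] = [-36.278, -31.856]. RSS = √0.578037 = 0.760.

nominal=-34.430 wc=[-36.278,-31.856] rss=0.760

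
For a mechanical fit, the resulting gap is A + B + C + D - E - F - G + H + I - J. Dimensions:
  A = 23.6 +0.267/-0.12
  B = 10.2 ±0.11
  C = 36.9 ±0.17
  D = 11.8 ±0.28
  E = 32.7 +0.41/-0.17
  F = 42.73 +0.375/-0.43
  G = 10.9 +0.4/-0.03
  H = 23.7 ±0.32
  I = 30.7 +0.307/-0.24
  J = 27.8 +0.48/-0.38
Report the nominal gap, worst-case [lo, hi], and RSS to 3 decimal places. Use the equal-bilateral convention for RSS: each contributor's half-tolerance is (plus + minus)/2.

nominal=22.770 wc=[19.865,25.234] rss=0.901

Stack each dimension's contribution:
  +A: nom +23.600 → Σnom=23.600; wc +0.267/-0.120 → slack +0.267/-0.120; half-tol=0.194, Σhalf²=0.037442
  +B: nom +10.200 → Σnom=33.800; wc +0.110/-0.110 → slack +0.377/-0.230; half-tol=0.110, Σhalf²=0.049542
  +C: nom +36.900 → Σnom=70.700; wc +0.170/-0.170 → slack +0.547/-0.400; half-tol=0.170, Σhalf²=0.078442
  +D: nom +11.800 → Σnom=82.500; wc +0.280/-0.280 → slack +0.827/-0.680; half-tol=0.280, Σhalf²=0.156842
  -E: nom -32.700 → Σnom=49.800; wc +0.170/-0.410 → slack +0.997/-1.090; half-tol=0.290, Σhalf²=0.240942
  -F: nom -42.730 → Σnom=7.070; wc +0.430/-0.375 → slack +1.427/-1.465; half-tol=0.402, Σhalf²=0.402948
  -G: nom -10.900 → Σnom=-3.830; wc +0.030/-0.400 → slack +1.457/-1.865; half-tol=0.215, Σhalf²=0.449174
  +H: nom +23.700 → Σnom=19.870; wc +0.320/-0.320 → slack +1.777/-2.185; half-tol=0.320, Σhalf²=0.551574
  +I: nom +30.700 → Σnom=50.570; wc +0.307/-0.240 → slack +2.084/-2.425; half-tol=0.273, Σhalf²=0.626376
  -J: nom -27.800 → Σnom=22.770; wc +0.380/-0.480 → slack +2.464/-2.905; half-tol=0.430, Σhalf²=0.811276
Nominal = 22.770. Worst-case = [22.770 - 2.905, 22.770 + 2.464] = [19.865, 25.234]. RSS = √0.811276 = 0.901.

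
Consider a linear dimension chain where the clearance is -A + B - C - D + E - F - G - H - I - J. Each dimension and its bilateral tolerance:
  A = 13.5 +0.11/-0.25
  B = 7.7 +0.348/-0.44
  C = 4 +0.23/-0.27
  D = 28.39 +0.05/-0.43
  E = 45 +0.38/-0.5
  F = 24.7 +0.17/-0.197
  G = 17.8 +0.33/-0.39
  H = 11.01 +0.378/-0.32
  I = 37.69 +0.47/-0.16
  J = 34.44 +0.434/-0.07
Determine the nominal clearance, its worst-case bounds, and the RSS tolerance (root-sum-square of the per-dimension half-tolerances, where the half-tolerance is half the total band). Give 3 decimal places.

Stack each dimension's contribution:
  -A: nom -13.500 → Σnom=-13.500; wc +0.250/-0.110 → slack +0.250/-0.110; half-tol=0.180, Σhalf²=0.032400
  +B: nom +7.700 → Σnom=-5.800; wc +0.348/-0.440 → slack +0.598/-0.550; half-tol=0.394, Σhalf²=0.187636
  -C: nom -4.000 → Σnom=-9.800; wc +0.270/-0.230 → slack +0.868/-0.780; half-tol=0.250, Σhalf²=0.250136
  -D: nom -28.390 → Σnom=-38.190; wc +0.430/-0.050 → slack +1.298/-0.830; half-tol=0.240, Σhalf²=0.307736
  +E: nom +45.000 → Σnom=6.810; wc +0.380/-0.500 → slack +1.678/-1.330; half-tol=0.440, Σhalf²=0.501336
  -F: nom -24.700 → Σnom=-17.890; wc +0.197/-0.170 → slack +1.875/-1.500; half-tol=0.183, Σhalf²=0.535008
  -G: nom -17.800 → Σnom=-35.690; wc +0.390/-0.330 → slack +2.265/-1.830; half-tol=0.360, Σhalf²=0.664608
  -H: nom -11.010 → Σnom=-46.700; wc +0.320/-0.378 → slack +2.585/-2.208; half-tol=0.349, Σhalf²=0.786409
  -I: nom -37.690 → Σnom=-84.390; wc +0.160/-0.470 → slack +2.745/-2.678; half-tol=0.315, Σhalf²=0.885634
  -J: nom -34.440 → Σnom=-118.830; wc +0.070/-0.434 → slack +2.815/-3.112; half-tol=0.252, Σhalf²=0.949138
Nominal = -118.830. Worst-case = [-118.830 - 3.112, -118.830 + 2.815] = [-121.942, -116.015]. RSS = √0.949138 = 0.974.

nominal=-118.830 wc=[-121.942,-116.015] rss=0.974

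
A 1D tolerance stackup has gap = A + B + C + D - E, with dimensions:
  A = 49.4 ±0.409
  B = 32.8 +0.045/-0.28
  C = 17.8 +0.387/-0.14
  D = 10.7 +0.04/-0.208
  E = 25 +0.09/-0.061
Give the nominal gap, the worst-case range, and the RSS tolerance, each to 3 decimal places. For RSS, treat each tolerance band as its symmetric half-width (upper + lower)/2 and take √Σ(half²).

nominal=85.700 wc=[84.573,86.642] rss=0.533

Stack each dimension's contribution:
  +A: nom +49.400 → Σnom=49.400; wc +0.409/-0.409 → slack +0.409/-0.409; half-tol=0.409, Σhalf²=0.167281
  +B: nom +32.800 → Σnom=82.200; wc +0.045/-0.280 → slack +0.454/-0.689; half-tol=0.163, Σhalf²=0.193687
  +C: nom +17.800 → Σnom=100.000; wc +0.387/-0.140 → slack +0.841/-0.829; half-tol=0.264, Σhalf²=0.263119
  +D: nom +10.700 → Σnom=110.700; wc +0.040/-0.208 → slack +0.881/-1.037; half-tol=0.124, Σhalf²=0.278495
  -E: nom -25.000 → Σnom=85.700; wc +0.061/-0.090 → slack +0.942/-1.127; half-tol=0.075, Σhalf²=0.284196
Nominal = 85.700. Worst-case = [85.700 - 1.127, 85.700 + 0.942] = [84.573, 86.642]. RSS = √0.284196 = 0.533.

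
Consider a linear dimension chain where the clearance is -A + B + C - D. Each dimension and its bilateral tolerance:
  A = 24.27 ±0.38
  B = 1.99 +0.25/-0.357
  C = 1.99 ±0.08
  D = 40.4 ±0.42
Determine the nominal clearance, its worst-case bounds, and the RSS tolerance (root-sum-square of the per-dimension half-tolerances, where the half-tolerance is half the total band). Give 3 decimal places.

Stack each dimension's contribution:
  -A: nom -24.270 → Σnom=-24.270; wc +0.380/-0.380 → slack +0.380/-0.380; half-tol=0.380, Σhalf²=0.144400
  +B: nom +1.990 → Σnom=-22.280; wc +0.250/-0.357 → slack +0.630/-0.737; half-tol=0.303, Σhalf²=0.236512
  +C: nom +1.990 → Σnom=-20.290; wc +0.080/-0.080 → slack +0.710/-0.817; half-tol=0.080, Σhalf²=0.242912
  -D: nom -40.400 → Σnom=-60.690; wc +0.420/-0.420 → slack +1.130/-1.237; half-tol=0.420, Σhalf²=0.419312
Nominal = -60.690. Worst-case = [-60.690 - 1.237, -60.690 + 1.130] = [-61.927, -59.560]. RSS = √0.419312 = 0.648.

nominal=-60.690 wc=[-61.927,-59.560] rss=0.648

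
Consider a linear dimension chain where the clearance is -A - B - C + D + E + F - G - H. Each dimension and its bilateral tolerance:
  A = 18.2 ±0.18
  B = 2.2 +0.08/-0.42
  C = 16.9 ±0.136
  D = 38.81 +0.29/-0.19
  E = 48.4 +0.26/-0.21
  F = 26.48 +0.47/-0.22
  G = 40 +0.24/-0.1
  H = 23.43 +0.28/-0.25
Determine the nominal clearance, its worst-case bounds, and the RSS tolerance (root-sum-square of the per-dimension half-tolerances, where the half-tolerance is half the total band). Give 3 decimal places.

Stack each dimension's contribution:
  -A: nom -18.200 → Σnom=-18.200; wc +0.180/-0.180 → slack +0.180/-0.180; half-tol=0.180, Σhalf²=0.032400
  -B: nom -2.200 → Σnom=-20.400; wc +0.420/-0.080 → slack +0.600/-0.260; half-tol=0.250, Σhalf²=0.094900
  -C: nom -16.900 → Σnom=-37.300; wc +0.136/-0.136 → slack +0.736/-0.396; half-tol=0.136, Σhalf²=0.113396
  +D: nom +38.810 → Σnom=1.510; wc +0.290/-0.190 → slack +1.026/-0.586; half-tol=0.240, Σhalf²=0.170996
  +E: nom +48.400 → Σnom=49.910; wc +0.260/-0.210 → slack +1.286/-0.796; half-tol=0.235, Σhalf²=0.226221
  +F: nom +26.480 → Σnom=76.390; wc +0.470/-0.220 → slack +1.756/-1.016; half-tol=0.345, Σhalf²=0.345246
  -G: nom -40.000 → Σnom=36.390; wc +0.100/-0.240 → slack +1.856/-1.256; half-tol=0.170, Σhalf²=0.374146
  -H: nom -23.430 → Σnom=12.960; wc +0.250/-0.280 → slack +2.106/-1.536; half-tol=0.265, Σhalf²=0.444371
Nominal = 12.960. Worst-case = [12.960 - 1.536, 12.960 + 2.106] = [11.424, 15.066]. RSS = √0.444371 = 0.667.

nominal=12.960 wc=[11.424,15.066] rss=0.667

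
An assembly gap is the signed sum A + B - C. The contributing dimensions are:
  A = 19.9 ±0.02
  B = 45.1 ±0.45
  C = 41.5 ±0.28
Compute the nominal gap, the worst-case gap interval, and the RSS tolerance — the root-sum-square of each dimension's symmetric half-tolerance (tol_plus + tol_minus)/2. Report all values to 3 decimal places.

Stack each dimension's contribution:
  +A: nom +19.900 → Σnom=19.900; wc +0.020/-0.020 → slack +0.020/-0.020; half-tol=0.020, Σhalf²=0.000400
  +B: nom +45.100 → Σnom=65.000; wc +0.450/-0.450 → slack +0.470/-0.470; half-tol=0.450, Σhalf²=0.202900
  -C: nom -41.500 → Σnom=23.500; wc +0.280/-0.280 → slack +0.750/-0.750; half-tol=0.280, Σhalf²=0.281300
Nominal = 23.500. Worst-case = [23.500 - 0.750, 23.500 + 0.750] = [22.750, 24.250]. RSS = √0.281300 = 0.530.

nominal=23.500 wc=[22.750,24.250] rss=0.530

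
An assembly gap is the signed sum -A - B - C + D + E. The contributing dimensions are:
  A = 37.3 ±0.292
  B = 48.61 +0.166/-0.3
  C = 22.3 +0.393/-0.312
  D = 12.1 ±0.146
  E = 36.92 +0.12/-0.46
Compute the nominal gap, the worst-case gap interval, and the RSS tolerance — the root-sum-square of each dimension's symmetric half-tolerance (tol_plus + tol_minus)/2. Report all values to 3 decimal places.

Stack each dimension's contribution:
  -A: nom -37.300 → Σnom=-37.300; wc +0.292/-0.292 → slack +0.292/-0.292; half-tol=0.292, Σhalf²=0.085264
  -B: nom -48.610 → Σnom=-85.910; wc +0.300/-0.166 → slack +0.592/-0.458; half-tol=0.233, Σhalf²=0.139553
  -C: nom -22.300 → Σnom=-108.210; wc +0.312/-0.393 → slack +0.904/-0.851; half-tol=0.353, Σhalf²=0.263809
  +D: nom +12.100 → Σnom=-96.110; wc +0.146/-0.146 → slack +1.050/-0.997; half-tol=0.146, Σhalf²=0.285125
  +E: nom +36.920 → Σnom=-59.190; wc +0.120/-0.460 → slack +1.170/-1.457; half-tol=0.290, Σhalf²=0.369225
Nominal = -59.190. Worst-case = [-59.190 - 1.457, -59.190 + 1.170] = [-60.647, -58.020]. RSS = √0.369225 = 0.608.

nominal=-59.190 wc=[-60.647,-58.020] rss=0.608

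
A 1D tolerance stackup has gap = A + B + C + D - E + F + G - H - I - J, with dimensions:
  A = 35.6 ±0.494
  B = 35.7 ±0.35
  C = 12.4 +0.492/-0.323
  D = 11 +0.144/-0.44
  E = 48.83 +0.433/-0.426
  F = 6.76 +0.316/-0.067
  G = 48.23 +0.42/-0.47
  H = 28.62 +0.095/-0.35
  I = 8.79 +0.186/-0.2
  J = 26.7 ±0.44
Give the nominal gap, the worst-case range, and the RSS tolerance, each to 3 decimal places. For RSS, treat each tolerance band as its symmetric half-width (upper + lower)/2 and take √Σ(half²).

Stack each dimension's contribution:
  +A: nom +35.600 → Σnom=35.600; wc +0.494/-0.494 → slack +0.494/-0.494; half-tol=0.494, Σhalf²=0.244036
  +B: nom +35.700 → Σnom=71.300; wc +0.350/-0.350 → slack +0.844/-0.844; half-tol=0.350, Σhalf²=0.366536
  +C: nom +12.400 → Σnom=83.700; wc +0.492/-0.323 → slack +1.336/-1.167; half-tol=0.407, Σhalf²=0.532592
  +D: nom +11.000 → Σnom=94.700; wc +0.144/-0.440 → slack +1.480/-1.607; half-tol=0.292, Σhalf²=0.617856
  -E: nom -48.830 → Σnom=45.870; wc +0.426/-0.433 → slack +1.906/-2.040; half-tol=0.429, Σhalf²=0.802326
  +F: nom +6.760 → Σnom=52.630; wc +0.316/-0.067 → slack +2.222/-2.107; half-tol=0.192, Σhalf²=0.838999
  +G: nom +48.230 → Σnom=100.860; wc +0.420/-0.470 → slack +2.642/-2.577; half-tol=0.445, Σhalf²=1.037024
  -H: nom -28.620 → Σnom=72.240; wc +0.350/-0.095 → slack +2.992/-2.672; half-tol=0.222, Σhalf²=1.086530
  -I: nom -8.790 → Σnom=63.450; wc +0.200/-0.186 → slack +3.192/-2.858; half-tol=0.193, Σhalf²=1.123779
  -J: nom -26.700 → Σnom=36.750; wc +0.440/-0.440 → slack +3.632/-3.298; half-tol=0.440, Σhalf²=1.317379
Nominal = 36.750. Worst-case = [36.750 - 3.298, 36.750 + 3.632] = [33.452, 40.382]. RSS = √1.317379 = 1.148.

nominal=36.750 wc=[33.452,40.382] rss=1.148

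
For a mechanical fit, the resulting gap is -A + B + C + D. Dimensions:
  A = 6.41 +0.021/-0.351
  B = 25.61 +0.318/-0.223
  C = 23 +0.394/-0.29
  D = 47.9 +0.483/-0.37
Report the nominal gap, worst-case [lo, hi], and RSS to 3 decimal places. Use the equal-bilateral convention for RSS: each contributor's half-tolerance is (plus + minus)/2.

Stack each dimension's contribution:
  -A: nom -6.410 → Σnom=-6.410; wc +0.351/-0.021 → slack +0.351/-0.021; half-tol=0.186, Σhalf²=0.034596
  +B: nom +25.610 → Σnom=19.200; wc +0.318/-0.223 → slack +0.669/-0.244; half-tol=0.271, Σhalf²=0.107766
  +C: nom +23.000 → Σnom=42.200; wc +0.394/-0.290 → slack +1.063/-0.534; half-tol=0.342, Σhalf²=0.224730
  +D: nom +47.900 → Σnom=90.100; wc +0.483/-0.370 → slack +1.546/-0.904; half-tol=0.426, Σhalf²=0.406632
Nominal = 90.100. Worst-case = [90.100 - 0.904, 90.100 + 1.546] = [89.196, 91.646]. RSS = √0.406632 = 0.638.

nominal=90.100 wc=[89.196,91.646] rss=0.638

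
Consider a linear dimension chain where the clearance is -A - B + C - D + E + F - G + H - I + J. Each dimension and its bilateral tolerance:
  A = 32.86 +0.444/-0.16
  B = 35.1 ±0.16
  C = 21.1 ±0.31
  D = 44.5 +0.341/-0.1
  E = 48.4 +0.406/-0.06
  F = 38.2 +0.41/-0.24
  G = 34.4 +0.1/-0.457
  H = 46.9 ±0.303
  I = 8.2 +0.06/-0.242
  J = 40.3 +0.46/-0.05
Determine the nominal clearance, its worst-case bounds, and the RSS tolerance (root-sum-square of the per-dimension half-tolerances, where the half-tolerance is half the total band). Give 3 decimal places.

nominal=39.840 wc=[37.772,42.848] rss=0.824

Stack each dimension's contribution:
  -A: nom -32.860 → Σnom=-32.860; wc +0.160/-0.444 → slack +0.160/-0.444; half-tol=0.302, Σhalf²=0.091204
  -B: nom -35.100 → Σnom=-67.960; wc +0.160/-0.160 → slack +0.320/-0.604; half-tol=0.160, Σhalf²=0.116804
  +C: nom +21.100 → Σnom=-46.860; wc +0.310/-0.310 → slack +0.630/-0.914; half-tol=0.310, Σhalf²=0.212904
  -D: nom -44.500 → Σnom=-91.360; wc +0.100/-0.341 → slack +0.730/-1.255; half-tol=0.221, Σhalf²=0.261524
  +E: nom +48.400 → Σnom=-42.960; wc +0.406/-0.060 → slack +1.136/-1.315; half-tol=0.233, Σhalf²=0.315813
  +F: nom +38.200 → Σnom=-4.760; wc +0.410/-0.240 → slack +1.546/-1.555; half-tol=0.325, Σhalf²=0.421438
  -G: nom -34.400 → Σnom=-39.160; wc +0.457/-0.100 → slack +2.003/-1.655; half-tol=0.279, Σhalf²=0.499001
  +H: nom +46.900 → Σnom=7.740; wc +0.303/-0.303 → slack +2.306/-1.958; half-tol=0.303, Σhalf²=0.590809
  -I: nom -8.200 → Σnom=-0.460; wc +0.242/-0.060 → slack +2.548/-2.018; half-tol=0.151, Σhalf²=0.613610
  +J: nom +40.300 → Σnom=39.840; wc +0.460/-0.050 → slack +3.008/-2.068; half-tol=0.255, Σhalf²=0.678635
Nominal = 39.840. Worst-case = [39.840 - 2.068, 39.840 + 3.008] = [37.772, 42.848]. RSS = √0.678635 = 0.824.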